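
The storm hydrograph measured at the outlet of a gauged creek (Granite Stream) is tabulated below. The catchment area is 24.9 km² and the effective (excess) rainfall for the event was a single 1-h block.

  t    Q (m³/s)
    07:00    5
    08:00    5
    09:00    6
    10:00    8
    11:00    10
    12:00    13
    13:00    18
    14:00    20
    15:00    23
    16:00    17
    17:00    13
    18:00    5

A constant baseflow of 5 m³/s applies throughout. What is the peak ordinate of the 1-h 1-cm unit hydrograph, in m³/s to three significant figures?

U_p ≈ 15.0 m³/s

Direct runoff: 0.0, 0.0, 1.0, 3.0, 5.0, 8.0, 13.0, 15.0, 18.0, 12.0, 8.0, 0.0 m³/s; ΣQ_DR = 83.00 m³/s, peak = 18.0 m³/s.
Runoff depth d = ΣQ_DR·Δt / A = 83.00 × 3600 / (24.9 km²) = 12.00 mm.
The 1-cm UH is the DRH scaled by (10 mm)/d, so U_p = 18.0 × 10/12.00 = 15.0 m³/s.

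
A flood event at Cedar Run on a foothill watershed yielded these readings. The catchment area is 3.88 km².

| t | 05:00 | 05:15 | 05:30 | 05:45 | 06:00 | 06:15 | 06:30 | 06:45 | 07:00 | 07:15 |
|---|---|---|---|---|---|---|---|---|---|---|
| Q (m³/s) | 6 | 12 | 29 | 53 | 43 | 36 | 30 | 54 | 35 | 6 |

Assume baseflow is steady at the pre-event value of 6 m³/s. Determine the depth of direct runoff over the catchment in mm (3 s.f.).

d ≈ 56.6 mm

Direct runoff: 0.0, 6.0, 23.0, 47.0, 37.0, 30.0, 24.0, 48.0, 29.0, 0.0 m³/s; ΣQ_DR = 244.0 m³/s.
V = ΣQ_DR · Δt = 244.0 × 900 s = 2.196 × 10^5 m³.
Over A = 3.88 km², depth = V / A = 56.6 mm.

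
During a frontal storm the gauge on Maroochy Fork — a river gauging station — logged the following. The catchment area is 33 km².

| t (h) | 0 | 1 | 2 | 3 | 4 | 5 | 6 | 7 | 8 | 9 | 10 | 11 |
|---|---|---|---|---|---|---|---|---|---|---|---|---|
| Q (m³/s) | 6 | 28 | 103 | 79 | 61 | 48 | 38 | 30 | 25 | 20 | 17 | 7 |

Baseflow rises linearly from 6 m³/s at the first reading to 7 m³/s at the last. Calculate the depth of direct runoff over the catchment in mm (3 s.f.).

Direct runoff: 0.00, 21.91, 96.82, 72.73, 54.64, 41.55, 31.45, 23.36, 18.27, 13.18, 10.09, 0.00 m³/s; ΣQ_DR = 384.0 m³/s.
V = ΣQ_DR · Δt = 384.0 × 3600 s = 1.382 × 10^6 m³.
Over A = 33 km², depth = V / A = 41.9 mm.

d ≈ 41.9 mm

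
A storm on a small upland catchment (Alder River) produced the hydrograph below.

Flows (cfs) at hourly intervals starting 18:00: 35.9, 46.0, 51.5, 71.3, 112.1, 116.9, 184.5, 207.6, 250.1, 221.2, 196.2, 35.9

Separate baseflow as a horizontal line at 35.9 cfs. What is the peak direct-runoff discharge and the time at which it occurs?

Q_p = 214.2 cfs at t = 02:00

Subtracting baseflow gives direct-runoff ordinates: 0.0, 10.1, 15.6, 35.4, 76.2, 81.0, 148.6, 171.7, 214.2, 185.3, 160.3, 0.0 cfs.
The maximum is 214.2 cfs, occurring at the reading for t = 02:00.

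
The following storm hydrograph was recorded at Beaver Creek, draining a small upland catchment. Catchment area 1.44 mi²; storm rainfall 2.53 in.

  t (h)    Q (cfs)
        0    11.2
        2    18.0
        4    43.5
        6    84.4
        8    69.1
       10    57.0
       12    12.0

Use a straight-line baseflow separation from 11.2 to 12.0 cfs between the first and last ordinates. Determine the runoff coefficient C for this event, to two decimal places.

ΣQ_DR = 214.0 cfs; V = ΣQ_DR·Δt = 1.541 × 10^6 ft³.
Runoff depth d = V / A = 0.4606 in.
C = d / P = 0.4606 / 2.53 = 0.18.

C ≈ 0.18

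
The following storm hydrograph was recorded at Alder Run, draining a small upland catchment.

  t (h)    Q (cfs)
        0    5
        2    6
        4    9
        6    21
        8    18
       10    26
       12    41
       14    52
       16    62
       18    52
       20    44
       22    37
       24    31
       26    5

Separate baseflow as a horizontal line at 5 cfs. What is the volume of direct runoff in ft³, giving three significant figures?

V ≈ 2.44 × 10^6 ft³

Direct-runoff ordinates (Q − Q_b): 0.0, 1.0, 4.0, 16.0, 13.0, 21.0, 36.0, 47.0, 57.0, 47.0, 39.0, 32.0, 26.0, 0.0 cfs.
ΣQ_DR = 339.0 cfs.
With Δt = 2 h = 7200 s, V = ΣQ_DR · Δt = 339.0 × 7200 = 2.44 × 10^6 ft³.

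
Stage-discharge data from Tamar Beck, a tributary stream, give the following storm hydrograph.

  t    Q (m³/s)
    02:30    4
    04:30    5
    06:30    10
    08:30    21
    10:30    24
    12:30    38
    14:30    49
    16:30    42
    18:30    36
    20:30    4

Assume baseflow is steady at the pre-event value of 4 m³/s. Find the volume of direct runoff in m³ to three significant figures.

Direct-runoff ordinates (Q − Q_b): 0.0, 1.0, 6.0, 17.0, 20.0, 34.0, 45.0, 38.0, 32.0, 0.0 m³/s.
ΣQ_DR = 193.0 m³/s.
With Δt = 2 h = 7200 s, V = ΣQ_DR · Δt = 193.0 × 7200 = 1.39 × 10^6 m³.

V ≈ 1.39 × 10^6 m³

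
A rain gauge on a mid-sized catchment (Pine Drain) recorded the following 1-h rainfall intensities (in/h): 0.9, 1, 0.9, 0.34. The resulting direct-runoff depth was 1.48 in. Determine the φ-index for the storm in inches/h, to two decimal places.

φ ≈ 0.44 in/h

Only the 3 blocks with intensity above φ contribute runoff: 0.9, 1, 0.9 in/h.
Σ(I−φ)·Δt = d  ⇒  (0.9+1+0.9 − 3φ)·1 = 1.48
φ = (2.800 − 1.48/1) / 3 = 0.44 in/h.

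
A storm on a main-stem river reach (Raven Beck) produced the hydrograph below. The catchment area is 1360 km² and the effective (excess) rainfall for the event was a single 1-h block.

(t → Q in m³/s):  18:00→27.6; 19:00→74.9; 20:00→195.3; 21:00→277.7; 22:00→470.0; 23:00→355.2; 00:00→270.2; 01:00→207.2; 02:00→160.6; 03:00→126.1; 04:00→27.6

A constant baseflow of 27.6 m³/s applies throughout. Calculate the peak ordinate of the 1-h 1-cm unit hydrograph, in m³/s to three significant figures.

U_p ≈ 885 m³/s

Direct runoff: 0.0, 47.3, 167.7, 250.1, 442.4, 327.6, 242.6, 179.6, 133.0, 98.5, 0.0 m³/s; ΣQ_DR = 1889 m³/s, peak = 442.4 m³/s.
Runoff depth d = ΣQ_DR·Δt / A = 1889 × 3600 / (1360 km²) = 5.000 mm.
The 1-cm UH is the DRH scaled by (10 mm)/d, so U_p = 442.4 × 10/5.000 = 885 m³/s.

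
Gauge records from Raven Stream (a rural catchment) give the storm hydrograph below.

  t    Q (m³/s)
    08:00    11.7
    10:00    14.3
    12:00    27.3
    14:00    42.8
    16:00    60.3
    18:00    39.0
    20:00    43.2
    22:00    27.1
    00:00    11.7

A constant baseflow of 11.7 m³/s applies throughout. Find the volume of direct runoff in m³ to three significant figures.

V ≈ 1.24 × 10^6 m³

Direct-runoff ordinates (Q − Q_b): 0.0, 2.6, 15.6, 31.1, 48.6, 27.3, 31.5, 15.4, 0.0 m³/s.
ΣQ_DR = 172.1 m³/s.
With Δt = 2 h = 7200 s, V = ΣQ_DR · Δt = 172.1 × 7200 = 1.24 × 10^6 m³.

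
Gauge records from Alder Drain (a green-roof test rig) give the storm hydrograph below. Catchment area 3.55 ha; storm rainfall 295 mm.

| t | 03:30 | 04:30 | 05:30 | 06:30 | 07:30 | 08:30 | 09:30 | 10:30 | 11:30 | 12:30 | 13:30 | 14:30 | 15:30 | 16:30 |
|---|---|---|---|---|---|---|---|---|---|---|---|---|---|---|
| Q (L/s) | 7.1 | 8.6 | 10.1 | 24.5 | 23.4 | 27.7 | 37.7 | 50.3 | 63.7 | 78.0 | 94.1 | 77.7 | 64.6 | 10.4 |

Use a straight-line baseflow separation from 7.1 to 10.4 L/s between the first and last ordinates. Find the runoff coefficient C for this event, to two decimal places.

C ≈ 0.16

ΣQ_DR = 455.4 L/s; V = ΣQ_DR·Δt = 1.639 × 10^6 L.
Runoff depth d = V / A = 46.18 mm.
C = d / P = 46.18 / 295 = 0.16.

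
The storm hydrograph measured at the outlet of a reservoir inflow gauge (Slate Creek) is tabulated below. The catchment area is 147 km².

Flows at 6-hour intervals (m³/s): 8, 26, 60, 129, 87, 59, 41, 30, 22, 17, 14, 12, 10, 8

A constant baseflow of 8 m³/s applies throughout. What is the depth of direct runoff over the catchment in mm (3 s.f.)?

d ≈ 60.4 mm

Direct runoff: 0.0, 18.0, 52.0, 121.0, 79.0, 51.0, 33.0, 22.0, 14.0, 9.0, 6.0, 4.0, 2.0, 0.0 m³/s; ΣQ_DR = 411.0 m³/s.
V = ΣQ_DR · Δt = 411.0 × 21600 s = 8.878 × 10^6 m³.
Over A = 147 km², depth = V / A = 60.4 mm.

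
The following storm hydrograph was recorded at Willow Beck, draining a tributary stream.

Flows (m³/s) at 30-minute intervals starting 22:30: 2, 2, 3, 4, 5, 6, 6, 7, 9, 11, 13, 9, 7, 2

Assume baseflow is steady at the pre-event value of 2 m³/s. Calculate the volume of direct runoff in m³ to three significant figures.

Direct-runoff ordinates (Q − Q_b): 0.0, 0.0, 1.0, 2.0, 3.0, 4.0, 4.0, 5.0, 7.0, 9.0, 11.0, 7.0, 5.0, 0.0 m³/s.
ΣQ_DR = 58.00 m³/s.
With Δt = 0.5 h = 1800 s, V = ΣQ_DR · Δt = 58.00 × 1800 = 1.04 × 10^5 m³.

V ≈ 1.04 × 10^5 m³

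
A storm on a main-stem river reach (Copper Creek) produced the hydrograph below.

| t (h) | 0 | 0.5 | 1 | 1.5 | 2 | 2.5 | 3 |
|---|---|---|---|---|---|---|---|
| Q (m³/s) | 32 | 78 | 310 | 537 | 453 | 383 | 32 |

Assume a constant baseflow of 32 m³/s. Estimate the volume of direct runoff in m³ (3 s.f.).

V ≈ 2.88 × 10^6 m³

Direct-runoff ordinates (Q − Q_b): 0.0, 46.0, 278.0, 505.0, 421.0, 351.0, 0.0 m³/s.
ΣQ_DR = 1601 m³/s.
With Δt = 0.5 h = 1800 s, V = ΣQ_DR · Δt = 1601 × 1800 = 2.88 × 10^6 m³.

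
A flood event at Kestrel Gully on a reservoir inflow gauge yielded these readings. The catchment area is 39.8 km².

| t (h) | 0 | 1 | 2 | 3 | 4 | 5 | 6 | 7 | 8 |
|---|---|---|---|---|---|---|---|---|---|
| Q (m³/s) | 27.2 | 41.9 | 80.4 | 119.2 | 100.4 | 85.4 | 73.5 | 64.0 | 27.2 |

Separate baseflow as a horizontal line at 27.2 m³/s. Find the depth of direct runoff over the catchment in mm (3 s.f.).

Direct runoff: 0.0, 14.7, 53.2, 92.0, 73.2, 58.2, 46.3, 36.8, 0.0 m³/s; ΣQ_DR = 374.4 m³/s.
V = ΣQ_DR · Δt = 374.4 × 3600 s = 1.348 × 10^6 m³.
Over A = 39.8 km², depth = V / A = 33.9 mm.

d ≈ 33.9 mm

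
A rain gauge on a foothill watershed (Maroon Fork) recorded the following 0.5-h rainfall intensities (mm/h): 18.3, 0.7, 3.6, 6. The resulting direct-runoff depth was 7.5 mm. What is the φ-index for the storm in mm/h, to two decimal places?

Only the 2 blocks with intensity above φ contribute runoff: 18.3, 6 mm/h.
Σ(I−φ)·Δt = d  ⇒  (18.3+6 − 2φ)·0.5 = 7.5
φ = (24.30 − 7.5/0.5) / 2 = 4.65 mm/h.

φ ≈ 4.65 mm/h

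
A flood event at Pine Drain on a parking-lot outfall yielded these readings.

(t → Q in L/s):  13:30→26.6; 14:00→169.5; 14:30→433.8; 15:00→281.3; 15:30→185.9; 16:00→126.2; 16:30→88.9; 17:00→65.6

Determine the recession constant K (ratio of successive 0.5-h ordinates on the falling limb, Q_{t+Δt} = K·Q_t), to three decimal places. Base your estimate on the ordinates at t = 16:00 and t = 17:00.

Using the recession-limb readings at t = 16:00 and t = 17:00: Q falls from 126.2 to 65.6 L/s over 2 intervals.
K = (Q₂/Q₁)^(1/2) = (65.6/126.2)^(1/2) = 0.721.

K ≈ 0.721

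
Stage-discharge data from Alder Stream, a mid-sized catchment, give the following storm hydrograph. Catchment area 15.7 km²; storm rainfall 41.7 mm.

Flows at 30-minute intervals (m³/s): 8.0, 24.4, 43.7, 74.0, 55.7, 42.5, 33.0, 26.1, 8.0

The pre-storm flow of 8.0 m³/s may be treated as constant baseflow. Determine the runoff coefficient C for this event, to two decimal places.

C ≈ 0.67

ΣQ_DR = 243.4 m³/s; V = ΣQ_DR·Δt = 4.381 × 10^5 m³.
Runoff depth d = V / A = 27.91 mm.
C = d / P = 27.91 / 41.7 = 0.67.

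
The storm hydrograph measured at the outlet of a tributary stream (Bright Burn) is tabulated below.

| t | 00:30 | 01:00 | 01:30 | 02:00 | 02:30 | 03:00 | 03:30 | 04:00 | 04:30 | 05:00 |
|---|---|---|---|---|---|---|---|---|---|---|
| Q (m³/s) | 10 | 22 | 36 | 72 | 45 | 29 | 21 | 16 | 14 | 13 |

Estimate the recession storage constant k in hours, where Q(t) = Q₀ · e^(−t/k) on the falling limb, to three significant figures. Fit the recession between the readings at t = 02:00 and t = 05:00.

k ≈ 1.75 h

On the falling limb, Q drops from 72 to 13 m³/s between t = 02:00 and t = 05:00 (Δt = 3 h).
k = −Δt / ln(Q₂/Q₁) = −3 / ln(13/72) = 1.75 h.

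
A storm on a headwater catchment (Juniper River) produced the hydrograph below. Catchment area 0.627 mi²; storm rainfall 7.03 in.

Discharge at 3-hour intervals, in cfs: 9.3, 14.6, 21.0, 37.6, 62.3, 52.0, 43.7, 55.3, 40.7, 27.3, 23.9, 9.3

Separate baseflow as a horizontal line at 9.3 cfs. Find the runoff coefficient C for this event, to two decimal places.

C ≈ 0.30

ΣQ_DR = 285.4 cfs; V = ΣQ_DR·Δt = 3.082 × 10^6 ft³.
Runoff depth d = V / A = 2.116 in.
C = d / P = 2.116 / 7.03 = 0.30.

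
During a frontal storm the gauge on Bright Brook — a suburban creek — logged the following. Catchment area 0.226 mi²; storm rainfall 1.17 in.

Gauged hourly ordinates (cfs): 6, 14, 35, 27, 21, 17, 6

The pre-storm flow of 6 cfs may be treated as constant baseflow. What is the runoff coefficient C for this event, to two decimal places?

ΣQ_DR = 84.00 cfs; V = ΣQ_DR·Δt = 3.024 × 10^5 ft³.
Runoff depth d = V / A = 0.5760 in.
C = d / P = 0.5760 / 1.17 = 0.49.

C ≈ 0.49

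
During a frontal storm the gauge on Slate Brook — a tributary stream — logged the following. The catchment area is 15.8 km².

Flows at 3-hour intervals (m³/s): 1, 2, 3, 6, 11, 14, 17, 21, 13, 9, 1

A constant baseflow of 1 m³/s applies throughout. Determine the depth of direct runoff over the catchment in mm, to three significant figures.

Direct runoff: 0.0, 1.0, 2.0, 5.0, 10.0, 13.0, 16.0, 20.0, 12.0, 8.0, 0.0 m³/s; ΣQ_DR = 87.00 m³/s.
V = ΣQ_DR · Δt = 87.00 × 10800 s = 9.396 × 10^5 m³.
Over A = 15.8 km², depth = V / A = 59.5 mm.

d ≈ 59.5 mm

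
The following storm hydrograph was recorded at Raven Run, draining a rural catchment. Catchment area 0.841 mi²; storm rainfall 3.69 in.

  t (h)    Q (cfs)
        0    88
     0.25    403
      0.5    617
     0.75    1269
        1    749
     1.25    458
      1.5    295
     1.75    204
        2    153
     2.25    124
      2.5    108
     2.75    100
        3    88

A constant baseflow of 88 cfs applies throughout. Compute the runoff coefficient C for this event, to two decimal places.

C ≈ 0.44

ΣQ_DR = 3512 cfs; V = ΣQ_DR·Δt = 3.161 × 10^6 ft³.
Runoff depth d = V / A = 1.618 in.
C = d / P = 1.618 / 3.69 = 0.44.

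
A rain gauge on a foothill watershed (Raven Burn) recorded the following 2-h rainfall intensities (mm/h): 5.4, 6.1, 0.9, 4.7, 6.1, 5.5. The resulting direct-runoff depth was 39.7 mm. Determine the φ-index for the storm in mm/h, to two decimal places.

φ ≈ 1.59 mm/h

Only the 5 blocks with intensity above φ contribute runoff: 5.4, 6.1, 4.7, 6.1, 5.5 mm/h.
Σ(I−φ)·Δt = d  ⇒  (5.4+6.1+4.7+6.1+5.5 − 5φ)·2 = 39.7
φ = (27.80 − 39.7/2) / 5 = 1.59 mm/h.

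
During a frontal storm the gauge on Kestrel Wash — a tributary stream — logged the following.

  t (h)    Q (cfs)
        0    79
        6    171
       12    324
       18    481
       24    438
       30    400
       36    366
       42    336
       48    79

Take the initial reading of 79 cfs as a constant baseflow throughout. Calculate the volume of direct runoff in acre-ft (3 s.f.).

V ≈ 973 acre-ft

Direct-runoff ordinates (Q − Q_b): 0.0, 92.0, 245.0, 402.0, 359.0, 321.0, 287.0, 257.0, 0.0 cfs.
ΣQ_DR = 1963 cfs.
With Δt = 6 h = 21600 s, V = ΣQ_DR · Δt = 1963 × 21600 = 4.24 × 10^7 ft³ = 973 acre-ft.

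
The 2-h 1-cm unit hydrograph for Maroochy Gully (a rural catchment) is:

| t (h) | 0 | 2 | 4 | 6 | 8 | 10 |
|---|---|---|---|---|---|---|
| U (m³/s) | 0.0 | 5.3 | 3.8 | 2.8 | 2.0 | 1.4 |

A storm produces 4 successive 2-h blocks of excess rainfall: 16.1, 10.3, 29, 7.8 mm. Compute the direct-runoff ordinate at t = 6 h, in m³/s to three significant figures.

Q ≈ 23.8 m³/s

By discrete convolution, Q_j = Σ (P_i / 10 mm) · U_{j−i}.
At t = 6 h (j=3): Q = (16.1/10)·2.8 + (10.3/10)·3.8 + (29/10)·5.3 + (7.8/10)·0.0 = 23.8 m³/s.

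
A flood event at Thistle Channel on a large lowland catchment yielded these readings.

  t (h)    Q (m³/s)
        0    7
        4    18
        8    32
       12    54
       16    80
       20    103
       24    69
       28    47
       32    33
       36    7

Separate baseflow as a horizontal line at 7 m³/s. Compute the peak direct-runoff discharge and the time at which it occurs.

Subtracting baseflow gives direct-runoff ordinates: 0.0, 11.0, 25.0, 47.0, 73.0, 96.0, 62.0, 40.0, 26.0, 0.0 m³/s.
The maximum is 96.0 m³/s, occurring at the reading for t = 20 h.

Q_p = 96.0 m³/s at t = 20 h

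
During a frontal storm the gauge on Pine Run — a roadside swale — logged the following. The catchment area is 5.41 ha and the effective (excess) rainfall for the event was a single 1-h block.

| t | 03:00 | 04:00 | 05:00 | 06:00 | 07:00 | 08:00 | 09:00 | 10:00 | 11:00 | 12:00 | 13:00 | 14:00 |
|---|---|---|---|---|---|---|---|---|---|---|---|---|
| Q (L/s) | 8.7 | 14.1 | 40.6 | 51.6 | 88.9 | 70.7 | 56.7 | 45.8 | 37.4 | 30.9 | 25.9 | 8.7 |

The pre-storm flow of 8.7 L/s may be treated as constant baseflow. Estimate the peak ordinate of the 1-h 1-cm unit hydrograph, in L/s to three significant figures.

Direct runoff: 0.0, 5.4, 31.9, 42.9, 80.2, 62.0, 48.0, 37.1, 28.7, 22.2, 17.2, 0.0 L/s; ΣQ_DR = 375.6 L/s, peak = 80.2 L/s.
Runoff depth d = ΣQ_DR·Δt / A = 375.6 × 3600 / (5.41 ha) = 24.99 mm.
The 1-cm UH is the DRH scaled by (10 mm)/d, so U_p = 80.2 × 10/24.99 = 32.1 L/s.

U_p ≈ 32.1 L/s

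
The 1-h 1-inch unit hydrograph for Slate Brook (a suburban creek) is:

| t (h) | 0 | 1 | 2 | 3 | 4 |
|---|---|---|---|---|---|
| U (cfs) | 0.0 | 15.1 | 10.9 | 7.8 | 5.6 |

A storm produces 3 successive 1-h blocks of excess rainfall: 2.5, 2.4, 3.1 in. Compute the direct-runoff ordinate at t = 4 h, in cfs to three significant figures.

By discrete convolution, Q_j = Σ (P_i / 1 in) · U_{j−i}.
At t = 4 h (j=4): Q = (2.5/1)·5.6 + (2.4/1)·7.8 + (3.1/1)·10.9 = 66.5 cfs.

Q ≈ 66.5 cfs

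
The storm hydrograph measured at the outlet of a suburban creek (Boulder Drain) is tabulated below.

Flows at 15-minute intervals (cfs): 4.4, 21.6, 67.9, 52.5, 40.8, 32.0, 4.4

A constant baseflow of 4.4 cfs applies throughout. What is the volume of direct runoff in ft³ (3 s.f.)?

V ≈ 1.74 × 10^5 ft³

Direct-runoff ordinates (Q − Q_b): 0.0, 17.2, 63.5, 48.1, 36.4, 27.6, 0.0 cfs.
ΣQ_DR = 192.8 cfs.
With Δt = 0.25 h = 900 s, V = ΣQ_DR · Δt = 192.8 × 900 = 1.74 × 10^5 ft³.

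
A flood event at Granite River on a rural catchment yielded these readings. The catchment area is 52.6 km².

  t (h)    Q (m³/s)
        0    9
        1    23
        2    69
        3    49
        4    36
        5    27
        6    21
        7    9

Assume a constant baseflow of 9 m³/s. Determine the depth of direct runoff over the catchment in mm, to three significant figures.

Direct runoff: 0.0, 14.0, 60.0, 40.0, 27.0, 18.0, 12.0, 0.0 m³/s; ΣQ_DR = 171.0 m³/s.
V = ΣQ_DR · Δt = 171.0 × 3600 s = 6.156 × 10^5 m³.
Over A = 52.6 km², depth = V / A = 11.7 mm.

d ≈ 11.7 mm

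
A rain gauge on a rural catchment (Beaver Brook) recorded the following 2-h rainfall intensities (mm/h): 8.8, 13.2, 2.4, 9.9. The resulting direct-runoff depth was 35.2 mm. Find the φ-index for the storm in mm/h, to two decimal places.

φ ≈ 4.77 mm/h

Only the 3 blocks with intensity above φ contribute runoff: 8.8, 13.2, 9.9 mm/h.
Σ(I−φ)·Δt = d  ⇒  (8.8+13.2+9.9 − 3φ)·2 = 35.2
φ = (31.90 − 35.2/2) / 3 = 4.77 mm/h.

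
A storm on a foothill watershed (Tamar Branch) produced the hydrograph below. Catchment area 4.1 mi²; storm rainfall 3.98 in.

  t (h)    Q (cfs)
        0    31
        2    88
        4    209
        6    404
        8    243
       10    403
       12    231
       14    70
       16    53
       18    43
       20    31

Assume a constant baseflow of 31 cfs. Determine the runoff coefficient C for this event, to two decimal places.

ΣQ_DR = 1465 cfs; V = ΣQ_DR·Δt = 1.055 × 10^7 ft³.
Runoff depth d = V / A = 1.107 in.
C = d / P = 1.107 / 3.98 = 0.28.

C ≈ 0.28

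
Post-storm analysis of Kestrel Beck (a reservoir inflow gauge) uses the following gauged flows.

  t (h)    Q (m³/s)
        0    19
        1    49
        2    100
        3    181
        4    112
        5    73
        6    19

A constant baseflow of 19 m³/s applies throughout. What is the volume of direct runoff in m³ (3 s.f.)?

Direct-runoff ordinates (Q − Q_b): 0.0, 30.0, 81.0, 162.0, 93.0, 54.0, 0.0 m³/s.
ΣQ_DR = 420.0 m³/s.
With Δt = 1 h = 3600 s, V = ΣQ_DR · Δt = 420.0 × 3600 = 1.51 × 10^6 m³.

V ≈ 1.51 × 10^6 m³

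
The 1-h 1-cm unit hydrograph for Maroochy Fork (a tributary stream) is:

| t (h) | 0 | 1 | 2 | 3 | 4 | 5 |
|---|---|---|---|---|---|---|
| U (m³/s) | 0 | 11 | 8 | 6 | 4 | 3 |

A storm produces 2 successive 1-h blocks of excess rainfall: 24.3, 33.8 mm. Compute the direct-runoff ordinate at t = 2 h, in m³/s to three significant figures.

Q ≈ 56.6 m³/s

By discrete convolution, Q_j = Σ (P_i / 10 mm) · U_{j−i}.
At t = 2 h (j=2): Q = (24.3/10)·8 + (33.8/10)·11 = 56.6 m³/s.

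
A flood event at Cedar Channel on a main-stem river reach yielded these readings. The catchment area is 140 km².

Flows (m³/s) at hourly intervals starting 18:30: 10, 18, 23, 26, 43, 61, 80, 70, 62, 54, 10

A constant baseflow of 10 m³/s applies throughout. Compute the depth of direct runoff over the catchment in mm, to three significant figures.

Direct runoff: 0.0, 8.0, 13.0, 16.0, 33.0, 51.0, 70.0, 60.0, 52.0, 44.0, 0.0 m³/s; ΣQ_DR = 347.0 m³/s.
V = ΣQ_DR · Δt = 347.0 × 3600 s = 1.249 × 10^6 m³.
Over A = 140 km², depth = V / A = 8.92 mm.

d ≈ 8.92 mm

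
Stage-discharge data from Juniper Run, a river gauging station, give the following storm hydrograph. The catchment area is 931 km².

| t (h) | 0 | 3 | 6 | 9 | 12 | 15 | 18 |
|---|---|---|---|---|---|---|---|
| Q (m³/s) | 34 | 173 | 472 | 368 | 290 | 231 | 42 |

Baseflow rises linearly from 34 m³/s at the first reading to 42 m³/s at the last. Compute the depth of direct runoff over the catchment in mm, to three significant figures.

Direct runoff: 0.00, 137.67, 435.33, 330.00, 250.67, 190.33, 0.00 m³/s; ΣQ_DR = 1344 m³/s.
V = ΣQ_DR · Δt = 1344 × 10800 s = 1.452 × 10^7 m³.
Over A = 931 km², depth = V / A = 15.6 mm.

d ≈ 15.6 mm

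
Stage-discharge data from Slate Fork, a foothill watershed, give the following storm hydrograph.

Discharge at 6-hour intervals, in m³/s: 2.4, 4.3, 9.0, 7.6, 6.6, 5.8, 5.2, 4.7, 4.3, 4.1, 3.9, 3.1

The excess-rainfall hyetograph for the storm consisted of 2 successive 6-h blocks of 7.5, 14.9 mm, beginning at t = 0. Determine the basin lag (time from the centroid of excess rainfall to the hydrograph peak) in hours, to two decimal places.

Centroid of excess rainfall: t_c = Σ P_i·t̄_i / ΣP_i = 6.9911 h (block centres at 3, 9 h).
Hydrograph peak occurs at t = 12 h, so basin lag t_L = 12 − 6.9911 = 5.01 h.

t_L ≈ 5.01 h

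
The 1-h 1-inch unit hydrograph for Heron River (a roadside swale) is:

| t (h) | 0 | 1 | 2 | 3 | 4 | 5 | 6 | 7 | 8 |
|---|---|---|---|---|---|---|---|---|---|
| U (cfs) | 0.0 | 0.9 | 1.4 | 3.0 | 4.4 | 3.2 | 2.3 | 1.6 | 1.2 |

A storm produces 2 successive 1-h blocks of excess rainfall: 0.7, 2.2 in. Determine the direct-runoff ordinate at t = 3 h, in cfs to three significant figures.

By discrete convolution, Q_j = Σ (P_i / 1 in) · U_{j−i}.
At t = 3 h (j=3): Q = (0.7/1)·3.0 + (2.2/1)·1.4 = 5.18 cfs.

Q ≈ 5.18 cfs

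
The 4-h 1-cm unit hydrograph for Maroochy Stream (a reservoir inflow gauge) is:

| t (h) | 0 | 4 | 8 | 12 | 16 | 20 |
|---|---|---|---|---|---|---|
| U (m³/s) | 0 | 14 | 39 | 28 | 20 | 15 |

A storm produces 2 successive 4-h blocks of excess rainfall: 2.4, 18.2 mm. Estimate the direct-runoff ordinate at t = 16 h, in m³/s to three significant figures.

By discrete convolution, Q_j = Σ (P_i / 10 mm) · U_{j−i}.
At t = 16 h (j=4): Q = (2.4/10)·20 + (18.2/10)·28 = 55.8 m³/s.

Q ≈ 55.8 m³/s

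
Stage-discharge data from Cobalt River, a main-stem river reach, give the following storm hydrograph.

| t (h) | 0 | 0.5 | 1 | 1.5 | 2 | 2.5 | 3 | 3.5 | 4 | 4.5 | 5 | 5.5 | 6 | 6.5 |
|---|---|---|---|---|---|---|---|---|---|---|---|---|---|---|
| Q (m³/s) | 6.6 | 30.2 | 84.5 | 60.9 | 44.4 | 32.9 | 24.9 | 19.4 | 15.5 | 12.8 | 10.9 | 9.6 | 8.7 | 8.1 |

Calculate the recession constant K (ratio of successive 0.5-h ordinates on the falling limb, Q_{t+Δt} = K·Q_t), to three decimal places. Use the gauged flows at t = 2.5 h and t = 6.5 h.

K ≈ 0.839

Using the recession-limb readings at t = 2.5 h and t = 6.5 h: Q falls from 32.9 to 8.1 m³/s over 8 intervals.
K = (Q₂/Q₁)^(1/8) = (8.1/32.9)^(1/8) = 0.839.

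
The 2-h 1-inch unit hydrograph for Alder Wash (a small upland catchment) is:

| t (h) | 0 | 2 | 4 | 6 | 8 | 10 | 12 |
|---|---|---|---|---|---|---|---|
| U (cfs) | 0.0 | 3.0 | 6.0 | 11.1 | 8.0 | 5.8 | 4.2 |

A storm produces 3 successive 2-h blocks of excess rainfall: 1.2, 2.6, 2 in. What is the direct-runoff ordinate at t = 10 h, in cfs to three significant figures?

Q ≈ 50.0 cfs

By discrete convolution, Q_j = Σ (P_i / 1 in) · U_{j−i}.
At t = 10 h (j=5): Q = (1.2/1)·5.8 + (2.6/1)·8.0 + (2/1)·11.1 = 50.0 cfs.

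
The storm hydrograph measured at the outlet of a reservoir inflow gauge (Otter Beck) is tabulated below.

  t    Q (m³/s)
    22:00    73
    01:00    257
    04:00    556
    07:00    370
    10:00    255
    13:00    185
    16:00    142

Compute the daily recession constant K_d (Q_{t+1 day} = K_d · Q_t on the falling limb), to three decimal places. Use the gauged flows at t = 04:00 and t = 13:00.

Between t = 04:00 and t = 13:00 the flow falls from 556 to 185 m³/s over 3×3 h = 9 h.
Per-interval ratio K = (185/556)^(1/3) = 0.6929; K_d = K^(24/3) = 0.053.

K_d ≈ 0.053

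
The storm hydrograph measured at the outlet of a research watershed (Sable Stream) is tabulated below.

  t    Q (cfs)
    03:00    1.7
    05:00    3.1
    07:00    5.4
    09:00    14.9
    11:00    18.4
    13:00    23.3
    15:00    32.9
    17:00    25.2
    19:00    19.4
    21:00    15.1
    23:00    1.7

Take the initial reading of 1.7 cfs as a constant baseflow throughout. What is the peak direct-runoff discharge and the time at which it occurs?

Q_p = 31.2 cfs at t = 15:00

Subtracting baseflow gives direct-runoff ordinates: 0.0, 1.4, 3.7, 13.2, 16.7, 21.6, 31.2, 23.5, 17.7, 13.4, 0.0 cfs.
The maximum is 31.2 cfs, occurring at the reading for t = 15:00.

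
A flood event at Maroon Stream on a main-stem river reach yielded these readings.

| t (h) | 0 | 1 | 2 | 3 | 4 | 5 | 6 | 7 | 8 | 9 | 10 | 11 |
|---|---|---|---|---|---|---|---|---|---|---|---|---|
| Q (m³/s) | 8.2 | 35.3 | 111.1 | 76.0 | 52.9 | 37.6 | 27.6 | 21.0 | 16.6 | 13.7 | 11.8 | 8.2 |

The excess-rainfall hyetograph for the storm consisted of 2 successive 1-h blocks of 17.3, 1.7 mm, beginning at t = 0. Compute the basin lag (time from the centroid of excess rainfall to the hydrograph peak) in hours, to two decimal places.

t_L ≈ 1.41 h

Centroid of excess rainfall: t_c = Σ P_i·t̄_i / ΣP_i = 0.5895 h (block centres at 0.5, 1.5 h).
Hydrograph peak occurs at t = 2 h, so basin lag t_L = 2 − 0.5895 = 1.41 h.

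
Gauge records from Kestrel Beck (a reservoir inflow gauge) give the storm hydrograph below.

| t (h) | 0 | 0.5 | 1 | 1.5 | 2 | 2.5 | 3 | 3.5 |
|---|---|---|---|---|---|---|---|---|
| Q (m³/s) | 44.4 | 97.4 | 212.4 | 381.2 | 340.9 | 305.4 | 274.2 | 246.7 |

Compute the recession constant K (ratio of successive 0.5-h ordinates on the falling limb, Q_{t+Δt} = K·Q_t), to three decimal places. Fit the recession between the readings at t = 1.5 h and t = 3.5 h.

Using the recession-limb readings at t = 1.5 h and t = 3.5 h: Q falls from 381.2 to 246.7 m³/s over 4 intervals.
K = (Q₂/Q₁)^(1/4) = (246.7/381.2)^(1/4) = 0.897.

K ≈ 0.897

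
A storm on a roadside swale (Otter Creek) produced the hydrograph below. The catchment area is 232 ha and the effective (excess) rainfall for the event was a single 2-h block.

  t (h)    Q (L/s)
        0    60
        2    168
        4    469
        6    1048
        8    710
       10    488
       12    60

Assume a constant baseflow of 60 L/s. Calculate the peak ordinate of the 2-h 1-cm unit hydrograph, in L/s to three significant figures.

Direct runoff: 0.0, 108.0, 409.0, 988.0, 650.0, 428.0, 0.0 L/s; ΣQ_DR = 2583 L/s, peak = 988.0 L/s.
Runoff depth d = ΣQ_DR·Δt / A = 2583 × 7200 / (232 ha) = 8.016 mm.
The 1-cm UH is the DRH scaled by (10 mm)/d, so U_p = 988.0 × 10/8.016 = 1230 L/s.

U_p ≈ 1230 L/s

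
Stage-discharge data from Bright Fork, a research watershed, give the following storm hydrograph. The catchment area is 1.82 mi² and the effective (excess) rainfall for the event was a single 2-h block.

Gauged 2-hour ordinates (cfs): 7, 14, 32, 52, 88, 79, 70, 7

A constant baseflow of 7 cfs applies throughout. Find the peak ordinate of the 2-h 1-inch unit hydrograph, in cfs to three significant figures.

U_p ≈ 162 cfs

Direct runoff: 0.0, 7.0, 25.0, 45.0, 81.0, 72.0, 63.0, 0.0 cfs; ΣQ_DR = 293.0 cfs, peak = 81.0 cfs.
Runoff depth d = ΣQ_DR·Δt / A = 293.0 × 7200 / (1.82 mi²) = 0.4989 in.
The 1-inch UH is the DRH scaled by (1 in)/d, so U_p = 81.0 × 1/0.4989 = 162 cfs.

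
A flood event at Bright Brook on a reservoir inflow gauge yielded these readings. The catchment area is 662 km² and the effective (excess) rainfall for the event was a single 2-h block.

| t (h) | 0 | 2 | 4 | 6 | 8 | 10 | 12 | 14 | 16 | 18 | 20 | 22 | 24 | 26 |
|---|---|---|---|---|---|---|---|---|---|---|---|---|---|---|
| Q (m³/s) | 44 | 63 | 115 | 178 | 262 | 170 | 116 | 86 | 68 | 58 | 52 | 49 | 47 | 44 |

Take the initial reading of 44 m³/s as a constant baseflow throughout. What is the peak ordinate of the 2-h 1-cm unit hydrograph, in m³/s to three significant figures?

U_p ≈ 272 m³/s

Direct runoff: 0.0, 19.0, 71.0, 134.0, 218.0, 126.0, 72.0, 42.0, 24.0, 14.0, 8.0, 5.0, 3.0, 0.0 m³/s; ΣQ_DR = 736.0 m³/s, peak = 218.0 m³/s.
Runoff depth d = ΣQ_DR·Δt / A = 736.0 × 7200 / (662 km²) = 8.005 mm.
The 1-cm UH is the DRH scaled by (10 mm)/d, so U_p = 218.0 × 10/8.005 = 272 m³/s.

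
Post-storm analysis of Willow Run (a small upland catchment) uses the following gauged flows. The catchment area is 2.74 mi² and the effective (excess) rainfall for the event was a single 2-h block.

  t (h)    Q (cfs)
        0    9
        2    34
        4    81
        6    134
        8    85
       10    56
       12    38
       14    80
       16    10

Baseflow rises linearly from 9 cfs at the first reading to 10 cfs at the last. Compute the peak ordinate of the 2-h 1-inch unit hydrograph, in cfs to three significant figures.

Direct runoff: 0.00, 24.88, 71.75, 124.62, 75.50, 46.38, 28.25, 70.12, 0.00 cfs; ΣQ_DR = 441.5 cfs, peak = 124.62 cfs.
Runoff depth d = ΣQ_DR·Δt / A = 441.5 × 7200 / (2.74 mi²) = 0.4994 in.
The 1-inch UH is the DRH scaled by (1 in)/d, so U_p = 124.62 × 1/0.4994 = 250 cfs.

U_p ≈ 250 cfs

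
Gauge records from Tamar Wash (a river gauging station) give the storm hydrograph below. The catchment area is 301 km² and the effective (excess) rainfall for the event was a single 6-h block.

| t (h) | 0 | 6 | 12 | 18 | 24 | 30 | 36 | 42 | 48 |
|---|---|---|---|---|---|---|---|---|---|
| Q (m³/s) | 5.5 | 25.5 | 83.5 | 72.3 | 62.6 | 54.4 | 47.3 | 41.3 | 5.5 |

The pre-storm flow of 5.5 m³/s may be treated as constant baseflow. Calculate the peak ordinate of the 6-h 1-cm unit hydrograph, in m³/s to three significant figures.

Direct runoff: 0.0, 20.0, 78.0, 66.8, 57.1, 48.9, 41.8, 35.8, 0.0 m³/s; ΣQ_DR = 348.4 m³/s, peak = 78.0 m³/s.
Runoff depth d = ΣQ_DR·Δt / A = 348.4 × 21600 / (301 km²) = 25.00 mm.
The 1-cm UH is the DRH scaled by (10 mm)/d, so U_p = 78.0 × 10/25.00 = 31.2 m³/s.

U_p ≈ 31.2 m³/s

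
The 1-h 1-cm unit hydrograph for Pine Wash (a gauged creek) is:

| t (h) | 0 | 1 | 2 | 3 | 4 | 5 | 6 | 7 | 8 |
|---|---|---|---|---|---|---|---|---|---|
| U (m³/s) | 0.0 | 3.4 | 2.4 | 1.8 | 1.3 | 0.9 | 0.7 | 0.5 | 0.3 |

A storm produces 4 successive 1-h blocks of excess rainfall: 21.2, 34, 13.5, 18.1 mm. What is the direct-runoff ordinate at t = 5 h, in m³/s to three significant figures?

Q ≈ 13.1 m³/s

By discrete convolution, Q_j = Σ (P_i / 10 mm) · U_{j−i}.
At t = 5 h (j=5): Q = (21.2/10)·0.9 + (34/10)·1.3 + (13.5/10)·1.8 + (18.1/10)·2.4 = 13.1 m³/s.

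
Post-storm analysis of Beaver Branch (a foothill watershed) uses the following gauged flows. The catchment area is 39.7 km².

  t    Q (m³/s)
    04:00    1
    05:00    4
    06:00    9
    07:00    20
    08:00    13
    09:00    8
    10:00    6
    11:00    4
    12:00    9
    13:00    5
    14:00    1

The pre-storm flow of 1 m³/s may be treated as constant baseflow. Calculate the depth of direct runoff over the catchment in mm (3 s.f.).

d ≈ 6.26 mm

Direct runoff: 0.0, 3.0, 8.0, 19.0, 12.0, 7.0, 5.0, 3.0, 8.0, 4.0, 0.0 m³/s; ΣQ_DR = 69.00 m³/s.
V = ΣQ_DR · Δt = 69.00 × 3600 s = 2.484 × 10^5 m³.
Over A = 39.7 km², depth = V / A = 6.26 mm.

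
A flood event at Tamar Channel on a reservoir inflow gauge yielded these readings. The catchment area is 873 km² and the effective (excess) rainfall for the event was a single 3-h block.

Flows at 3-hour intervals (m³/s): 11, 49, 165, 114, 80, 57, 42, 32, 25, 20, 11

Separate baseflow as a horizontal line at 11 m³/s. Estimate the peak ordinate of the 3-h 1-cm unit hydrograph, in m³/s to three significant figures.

Direct runoff: 0.0, 38.0, 154.0, 103.0, 69.0, 46.0, 31.0, 21.0, 14.0, 9.0, 0.0 m³/s; ΣQ_DR = 485.0 m³/s, peak = 154.0 m³/s.
Runoff depth d = ΣQ_DR·Δt / A = 485.0 × 10800 / (873 km²) = 6.000 mm.
The 1-cm UH is the DRH scaled by (10 mm)/d, so U_p = 154.0 × 10/6.000 = 257 m³/s.

U_p ≈ 257 m³/s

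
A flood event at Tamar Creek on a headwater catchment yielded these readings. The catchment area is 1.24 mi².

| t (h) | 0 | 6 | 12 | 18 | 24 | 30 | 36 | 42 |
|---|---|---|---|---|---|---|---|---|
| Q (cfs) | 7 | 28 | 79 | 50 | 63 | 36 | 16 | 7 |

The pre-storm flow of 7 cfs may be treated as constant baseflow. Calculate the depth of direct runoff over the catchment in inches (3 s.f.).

d ≈ 1.72 in

Direct runoff: 0.0, 21.0, 72.0, 43.0, 56.0, 29.0, 9.0, 0.0 cfs; ΣQ_DR = 230.0 cfs.
V = ΣQ_DR · Δt = 230.0 × 21600 s = 4.968 × 10^6 ft³.
Over A = 1.24 mi², depth = V / A = 1.72 in.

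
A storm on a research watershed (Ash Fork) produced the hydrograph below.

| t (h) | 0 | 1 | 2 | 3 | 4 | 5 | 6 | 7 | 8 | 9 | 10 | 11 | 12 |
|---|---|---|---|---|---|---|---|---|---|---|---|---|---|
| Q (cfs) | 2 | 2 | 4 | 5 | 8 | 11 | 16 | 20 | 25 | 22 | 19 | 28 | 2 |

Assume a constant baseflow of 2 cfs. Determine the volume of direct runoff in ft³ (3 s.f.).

Direct-runoff ordinates (Q − Q_b): 0.0, 0.0, 2.0, 3.0, 6.0, 9.0, 14.0, 18.0, 23.0, 20.0, 17.0, 26.0, 0.0 cfs.
ΣQ_DR = 138.0 cfs.
With Δt = 1 h = 3600 s, V = ΣQ_DR · Δt = 138.0 × 3600 = 4.97 × 10^5 ft³.

V ≈ 4.97 × 10^5 ft³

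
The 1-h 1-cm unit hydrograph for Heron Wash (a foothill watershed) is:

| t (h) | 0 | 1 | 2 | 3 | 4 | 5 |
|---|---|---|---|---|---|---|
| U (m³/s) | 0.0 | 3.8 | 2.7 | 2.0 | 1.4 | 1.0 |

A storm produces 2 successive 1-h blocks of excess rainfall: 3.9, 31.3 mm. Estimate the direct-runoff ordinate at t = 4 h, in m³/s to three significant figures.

By discrete convolution, Q_j = Σ (P_i / 10 mm) · U_{j−i}.
At t = 4 h (j=4): Q = (3.9/10)·1.4 + (31.3/10)·2.0 = 6.81 m³/s.

Q ≈ 6.81 m³/s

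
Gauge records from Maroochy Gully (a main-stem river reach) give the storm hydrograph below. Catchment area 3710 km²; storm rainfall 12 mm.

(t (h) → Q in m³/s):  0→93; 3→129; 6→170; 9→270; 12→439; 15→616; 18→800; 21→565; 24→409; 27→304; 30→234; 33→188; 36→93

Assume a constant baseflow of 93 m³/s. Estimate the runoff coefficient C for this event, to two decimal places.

ΣQ_DR = 3101 m³/s; V = ΣQ_DR·Δt = 3.349 × 10^7 m³.
Runoff depth d = V / A = 9.027 mm.
C = d / P = 9.027 / 12 = 0.75.

C ≈ 0.75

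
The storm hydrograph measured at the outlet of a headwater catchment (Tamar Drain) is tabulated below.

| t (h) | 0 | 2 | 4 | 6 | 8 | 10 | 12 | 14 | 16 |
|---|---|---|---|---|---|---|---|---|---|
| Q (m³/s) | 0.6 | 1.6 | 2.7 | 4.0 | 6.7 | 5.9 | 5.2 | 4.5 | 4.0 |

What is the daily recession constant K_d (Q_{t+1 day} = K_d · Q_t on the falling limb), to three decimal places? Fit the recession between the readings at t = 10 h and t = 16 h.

K_d ≈ 0.211

Between t = 10 h and t = 16 h the flow falls from 5.9 to 4.0 m³/s over 3×2 h = 6 h.
Per-interval ratio K = (4.0/5.9)^(1/3) = 0.8785; K_d = K^(24/2) = 0.211.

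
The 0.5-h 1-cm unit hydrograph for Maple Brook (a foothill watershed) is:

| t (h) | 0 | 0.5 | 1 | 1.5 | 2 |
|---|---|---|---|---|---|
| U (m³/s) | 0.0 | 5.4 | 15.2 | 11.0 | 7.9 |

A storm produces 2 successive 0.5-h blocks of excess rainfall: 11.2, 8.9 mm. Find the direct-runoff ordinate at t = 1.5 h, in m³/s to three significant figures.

Q ≈ 25.8 m³/s

By discrete convolution, Q_j = Σ (P_i / 10 mm) · U_{j−i}.
At t = 1.5 h (j=3): Q = (11.2/10)·11.0 + (8.9/10)·15.2 = 25.8 m³/s.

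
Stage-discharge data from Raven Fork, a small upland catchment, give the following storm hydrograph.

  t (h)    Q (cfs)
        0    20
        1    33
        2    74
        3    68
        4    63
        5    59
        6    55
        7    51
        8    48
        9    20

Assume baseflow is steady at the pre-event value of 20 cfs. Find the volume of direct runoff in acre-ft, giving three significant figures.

Direct-runoff ordinates (Q − Q_b): 0.0, 13.0, 54.0, 48.0, 43.0, 39.0, 35.0, 31.0, 28.0, 0.0 cfs.
ΣQ_DR = 291.0 cfs.
With Δt = 1 h = 3600 s, V = ΣQ_DR · Δt = 291.0 × 3600 = 1.05 × 10^6 ft³ = 24.0 acre-ft.

V ≈ 24.0 acre-ft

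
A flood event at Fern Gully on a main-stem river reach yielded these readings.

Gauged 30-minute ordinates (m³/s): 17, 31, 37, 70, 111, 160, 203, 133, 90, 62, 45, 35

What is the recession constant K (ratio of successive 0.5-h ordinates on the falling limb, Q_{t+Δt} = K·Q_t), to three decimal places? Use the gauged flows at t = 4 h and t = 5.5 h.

Using the recession-limb readings at t = 4 h and t = 5.5 h: Q falls from 90 to 35 m³/s over 3 intervals.
K = (Q₂/Q₁)^(1/3) = (35/90)^(1/3) = 0.730.

K ≈ 0.730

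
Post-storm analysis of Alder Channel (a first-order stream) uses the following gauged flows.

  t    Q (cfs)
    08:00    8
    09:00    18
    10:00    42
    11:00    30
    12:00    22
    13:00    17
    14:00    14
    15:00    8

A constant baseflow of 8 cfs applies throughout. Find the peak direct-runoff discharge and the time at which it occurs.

Subtracting baseflow gives direct-runoff ordinates: 0.0, 10.0, 34.0, 22.0, 14.0, 9.0, 6.0, 0.0 cfs.
The maximum is 34.0 cfs, occurring at the reading for t = 10:00.

Q_p = 34.0 cfs at t = 10:00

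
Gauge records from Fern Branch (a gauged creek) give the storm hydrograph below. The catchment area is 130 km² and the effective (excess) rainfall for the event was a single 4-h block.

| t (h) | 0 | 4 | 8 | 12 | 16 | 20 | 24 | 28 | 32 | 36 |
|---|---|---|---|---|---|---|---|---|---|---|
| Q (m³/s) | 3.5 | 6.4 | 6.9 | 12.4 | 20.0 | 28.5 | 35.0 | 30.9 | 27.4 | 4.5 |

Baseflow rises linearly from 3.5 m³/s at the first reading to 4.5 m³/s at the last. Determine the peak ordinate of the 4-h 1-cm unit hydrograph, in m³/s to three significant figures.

Direct runoff: 0.00, 2.79, 3.18, 8.57, 16.06, 24.44, 30.83, 26.62, 23.01, 0.00 m³/s; ΣQ_DR = 135.5 m³/s, peak = 30.83 m³/s.
Runoff depth d = ΣQ_DR·Δt / A = 135.5 × 14400 / (130 km²) = 15.01 mm.
The 1-cm UH is the DRH scaled by (10 mm)/d, so U_p = 30.83 × 10/15.01 = 20.5 m³/s.

U_p ≈ 20.5 m³/s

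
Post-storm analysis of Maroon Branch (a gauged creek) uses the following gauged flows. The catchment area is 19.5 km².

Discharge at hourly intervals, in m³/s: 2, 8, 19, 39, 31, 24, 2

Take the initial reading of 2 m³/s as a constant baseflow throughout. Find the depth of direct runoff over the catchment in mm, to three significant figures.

Direct runoff: 0.0, 6.0, 17.0, 37.0, 29.0, 22.0, 0.0 m³/s; ΣQ_DR = 111.0 m³/s.
V = ΣQ_DR · Δt = 111.0 × 3600 s = 3.996 × 10^5 m³.
Over A = 19.5 km², depth = V / A = 20.5 mm.

d ≈ 20.5 mm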